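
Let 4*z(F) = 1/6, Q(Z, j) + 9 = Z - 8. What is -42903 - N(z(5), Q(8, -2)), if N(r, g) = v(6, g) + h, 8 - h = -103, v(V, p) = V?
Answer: -43020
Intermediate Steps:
Q(Z, j) = -17 + Z (Q(Z, j) = -9 + (Z - 8) = -9 + (-8 + Z) = -17 + Z)
h = 111 (h = 8 - 1*(-103) = 8 + 103 = 111)
z(F) = 1/24 (z(F) = (¼)/6 = (¼)*(⅙) = 1/24)
N(r, g) = 117 (N(r, g) = 6 + 111 = 117)
-42903 - N(z(5), Q(8, -2)) = -42903 - 1*117 = -42903 - 117 = -43020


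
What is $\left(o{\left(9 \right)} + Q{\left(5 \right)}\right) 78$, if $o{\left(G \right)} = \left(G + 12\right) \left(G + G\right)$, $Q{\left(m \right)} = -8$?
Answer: $28860$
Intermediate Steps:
$o{\left(G \right)} = 2 G \left(12 + G\right)$ ($o{\left(G \right)} = \left(12 + G\right) 2 G = 2 G \left(12 + G\right)$)
$\left(o{\left(9 \right)} + Q{\left(5 \right)}\right) 78 = \left(2 \cdot 9 \left(12 + 9\right) - 8\right) 78 = \left(2 \cdot 9 \cdot 21 - 8\right) 78 = \left(378 - 8\right) 78 = 370 \cdot 78 = 28860$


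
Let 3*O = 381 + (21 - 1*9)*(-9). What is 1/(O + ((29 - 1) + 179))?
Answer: 1/298 ≈ 0.0033557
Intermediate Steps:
O = 91 (O = (381 + (21 - 1*9)*(-9))/3 = (381 + (21 - 9)*(-9))/3 = (381 + 12*(-9))/3 = (381 - 108)/3 = (1/3)*273 = 91)
1/(O + ((29 - 1) + 179)) = 1/(91 + ((29 - 1) + 179)) = 1/(91 + (28 + 179)) = 1/(91 + 207) = 1/298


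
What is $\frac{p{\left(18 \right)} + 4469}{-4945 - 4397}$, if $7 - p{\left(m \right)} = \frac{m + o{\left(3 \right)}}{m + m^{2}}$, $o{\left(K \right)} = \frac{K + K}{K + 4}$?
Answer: $- \frac{892951}{1863729} \approx -0.47912$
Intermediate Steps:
$o{\left(K \right)} = \frac{2 K}{4 + K}$
$p{\left(m \right)} = 7 - \frac{\frac{6}{7} + m}{m + m^{2}}$ ($p{\left(m \right)} = 7 - \frac{m + 2 \cdot 3 \frac{1}{4 + 3}}{m + m^{2}} = 7 - \frac{m + 2 \cdot 3 \cdot \frac{1}{7}}{m + m^{2}} = 7 - \frac{m + \frac{6}{7}}{m + m^{2}} = 7 - \frac{\frac{6}{7} + m}{m + m^{2}}$)
$\frac{p{\left(18 \right)} + 4469}{-4945 - 4397} = \frac{\frac{-6 + 42 \cdot 18 + 49 \cdot 18^{2}}{7 \cdot 18 \left(1 + 18\right)} + 4469}{-4945 - 4397} = \frac{\frac{1}{7} \cdot \frac{1}{18} \cdot \frac{1}{19} \left(-6 + 756 + 49 \cdot 324\right) + 4469}{-9342} = \left(\frac{1}{7} \cdot \frac{1}{18} \cdot \frac{1}{19} \left(-6 + 756 + 15876\right) + 4469\right) \left(- \frac{1}{9342}\right) = \left(\frac{1}{7} \cdot \frac{1}{18} \cdot \frac{1}{19} \cdot 16626 + 4469\right) \left(- \frac{1}{9342}\right) = \left(\frac{2771}{399} + 4469\right) \left(- \frac{1}{9342}\right) = \frac{1785902}{399} \left(- \frac{1}{9342}\right) = - \frac{892951}{1863729}$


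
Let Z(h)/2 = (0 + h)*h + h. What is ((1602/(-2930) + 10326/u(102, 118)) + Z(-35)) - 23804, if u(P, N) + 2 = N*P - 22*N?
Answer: -49369168388/2304445 ≈ -21423.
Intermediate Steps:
u(P, N) = -2 - 22*N + N*P (u(P, N) = -2 + (N*P - 22*N) = -2 + (-22*N + N*P) = -2 - 22*N + N*P)
Z(h) = 2*h + 2*h**2 (Z(h) = 2*((0 + h)*h + h) = 2*(h*h + h) = 2*(h**2 + h) = 2*(h + h**2) = 2*h + 2*h**2)
((1602/(-2930) + 10326/u(102, 118)) + Z(-35)) - 23804 = ((1602/(-2930) + 10326/(-2 - 22*118 + 118*102)) + 2*(-35)*(1 - 35)) - 23804 = ((1602*(-1/2930) + 10326/(-2 - 2596 + 12036)) + 2*(-35)*(-34)) - 23804 = ((-801/1465 + 10326/9438) + 2380) - 23804 = ((-801/1465 + 10326*(1/9438)) + 2380) - 23804 = ((-801/1465 + 1721/1573) + 2380) - 23804 = (1261292/2304445 + 2380) - 23804 = 5485840392/2304445 - 23804 = -49369168388/2304445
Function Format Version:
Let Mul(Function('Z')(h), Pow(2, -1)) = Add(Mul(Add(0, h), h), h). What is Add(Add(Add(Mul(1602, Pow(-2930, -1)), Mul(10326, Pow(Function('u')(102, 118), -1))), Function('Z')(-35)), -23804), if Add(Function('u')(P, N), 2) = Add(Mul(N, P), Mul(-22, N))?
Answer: Rational(-49369168388, 2304445) ≈ -21423.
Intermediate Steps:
Function('u')(P, N) = Add(-2, Mul(-22, N), Mul(N, P)) (Function('u')(P, N) = Add(-2, Add(Mul(N, P), Mul(-22, N))) = Add(-2, Add(Mul(-22, N), Mul(N, P))) = Add(-2, Mul(-22, N), Mul(N, P)))
Function('Z')(h) = Add(Mul(2, h), Mul(2, Pow(h, 2))) (Function('Z')(h) = Mul(2, Add(Mul(Add(0, h), h), h)) = Mul(2, Add(Mul(h, h), h)) = Mul(2, Add(Pow(h, 2), h)) = Mul(2, Add(h, Pow(h, 2))) = Add(Mul(2, h), Mul(2, Pow(h, 2))))
Add(Add(Add(Mul(1602, Pow(-2930, -1)), Mul(10326, Pow(Function('u')(102, 118), -1))), Function('Z')(-35)), -23804) = Add(Add(Add(Mul(1602, Pow(-2930, -1)), Mul(10326, Pow(Add(-2, Mul(-22, 118), Mul(118, 102)), -1))), Mul(2, -35, Add(1, -35))), -23804) = Add(Add(Add(Mul(1602, Rational(-1, 2930)), Mul(10326, Pow(Add(-2, -2596, 12036), -1))), Mul(2, -35, -34)), -23804) = Add(Add(Add(Rational(-801, 1465), Mul(10326, Pow(9438, -1))), 2380), -23804) = Add(Add(Add(Rational(-801, 1465), Mul(10326, Rational(1, 9438))), 2380), -23804) = Add(Add(Add(Rational(-801, 1465), Rational(1721, 1573)), 2380), -23804) = Add(Add(Rational(1261292, 2304445), 2380), -23804) = Add(Rational(5485840392, 2304445), -23804) = Rational(-49369168388, 2304445)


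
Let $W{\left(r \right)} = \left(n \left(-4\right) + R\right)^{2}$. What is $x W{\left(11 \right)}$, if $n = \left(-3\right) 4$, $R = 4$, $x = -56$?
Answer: $-151424$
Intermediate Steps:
$n = -12$
$W{\left(r \right)} = 2704$ ($W{\left(r \right)} = \left(\left(-12\right) \left(-4\right) + 4\right)^{2} = \left(48 + 4\right)^{2} = 52^{2} = 2704$)
$x W{\left(11 \right)} = \left(-56\right) 2704 = -151424$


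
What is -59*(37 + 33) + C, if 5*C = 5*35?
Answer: -4095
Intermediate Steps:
C = 35 (C = (5*35)/5 = (⅕)*175 = 35)
-59*(37 + 33) + C = -59*(37 + 33) + 35 = -59*70 + 35 = -4130 + 35 = -4095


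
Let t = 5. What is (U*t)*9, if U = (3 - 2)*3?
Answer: 135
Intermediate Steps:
U = 3 (U = 1*3 = 3)
(U*t)*9 = (3*5)*9 = 15*9 = 135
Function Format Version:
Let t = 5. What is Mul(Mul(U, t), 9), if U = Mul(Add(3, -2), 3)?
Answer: 135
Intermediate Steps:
U = 3 (U = Mul(1, 3) = 3)
Mul(Mul(U, t), 9) = Mul(Mul(3, 5), 9) = Mul(15, 9) = 135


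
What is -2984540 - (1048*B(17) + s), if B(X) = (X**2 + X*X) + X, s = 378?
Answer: -3608478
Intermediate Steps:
B(X) = X + 2*X**2 (B(X) = (X**2 + X**2) + X = 2*X**2 + X = X + 2*X**2)
-2984540 - (1048*B(17) + s) = -2984540 - (1048*(17*(1 + 2*17)) + 378) = -2984540 - (1048*(17*(1 + 34)) + 378) = -2984540 - (1048*(17*35) + 378) = -2984540 - (1048*595 + 378) = -2984540 - (623560 + 378) = -2984540 - 1*623938 = -2984540 - 623938 = -3608478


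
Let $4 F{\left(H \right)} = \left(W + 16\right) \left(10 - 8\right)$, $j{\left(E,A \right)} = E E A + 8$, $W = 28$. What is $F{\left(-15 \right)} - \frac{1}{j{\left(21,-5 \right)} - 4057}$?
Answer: $\frac{137589}{6254} \approx 22.0$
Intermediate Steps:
$j{\left(E,A \right)} = 8 + A E^{2}$ ($j{\left(E,A \right)} = E^{2} A + 8 = A E^{2} + 8 = 8 + A E^{2}$)
$F{\left(H \right)} = 22$ ($F{\left(H \right)} = \frac{\left(28 + 16\right) \left(10 - 8\right)}{4} = \frac{44 \cdot 2}{4} = \frac{1}{4} \cdot 88 = 22$)
$F{\left(-15 \right)} - \frac{1}{j{\left(21,-5 \right)} - 4057} = 22 - \frac{1}{\left(8 - 5 \cdot 21^{2}\right) - 4057} = 22 - \frac{1}{\left(8 - 2205\right) - 4057} = 22 - \frac{1}{-2197 - 4057} = 22 - \frac{1}{-6254} = 22 - - \frac{1}{6254} = 22 + \frac{1}{6254} = \frac{137589}{6254}$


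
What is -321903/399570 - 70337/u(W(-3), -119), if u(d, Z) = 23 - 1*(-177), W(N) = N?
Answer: -938964523/2663800 ≈ -352.49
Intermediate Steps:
u(d, Z) = 200 (u(d, Z) = 23 + 177 = 200)
-321903/399570 - 70337/u(W(-3), -119) = -321903/399570 - 70337/200 = -321903*1/399570 - 70337*1/200 = -107301/133190 - 70337/200 = -938964523/2663800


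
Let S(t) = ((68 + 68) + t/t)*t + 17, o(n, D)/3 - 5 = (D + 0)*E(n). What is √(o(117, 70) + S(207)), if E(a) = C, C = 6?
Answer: √29651 ≈ 172.19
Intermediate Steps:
E(a) = 6
o(n, D) = 15 + 18*D (o(n, D) = 15 + 3*((D + 0)*6) = 15 + 3*(D*6) = 15 + 3*(6*D) = 15 + 18*D)
S(t) = 17 + 137*t (S(t) = (136 + 1)*t + 17 = 137*t + 17 = 17 + 137*t)
√(o(117, 70) + S(207)) = √((15 + 18*70) + (17 + 137*207)) = √((15 + 1260) + (17 + 28359)) = √(1275 + 28376) = √29651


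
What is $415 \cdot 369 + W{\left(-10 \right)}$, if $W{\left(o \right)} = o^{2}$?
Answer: $153235$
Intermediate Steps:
$415 \cdot 369 + W{\left(-10 \right)} = 415 \cdot 369 + \left(-10\right)^{2} = 153135 + 100 = 153235$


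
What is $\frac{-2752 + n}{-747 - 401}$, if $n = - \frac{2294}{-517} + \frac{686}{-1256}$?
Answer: $\frac{892245051}{372728048} \approx 2.3938$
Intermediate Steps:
$n = \frac{1263301}{324676}$ ($n = \left(-2294\right) \left(- \frac{1}{517}\right) + 686 \left(- \frac{1}{1256}\right) = \frac{2294}{517} - \frac{343}{628} = \frac{1263301}{324676} \approx 3.891$)
$\frac{-2752 + n}{-747 - 401} = \frac{-2752 + \frac{1263301}{324676}}{-747 - 401} = - \frac{892245051}{324676 \left(-1148\right)} = \left(- \frac{892245051}{324676}\right) \left(- \frac{1}{1148}\right) = \frac{892245051}{372728048}$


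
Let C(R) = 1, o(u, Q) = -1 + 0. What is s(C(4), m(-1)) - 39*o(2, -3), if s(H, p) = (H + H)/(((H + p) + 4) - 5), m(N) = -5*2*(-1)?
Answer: 196/5 ≈ 39.200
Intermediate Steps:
o(u, Q) = -1
m(N) = 10 (m(N) = -10*(-1) = 10)
s(H, p) = 2*H/(-1 + H + p) (s(H, p) = (2*H)/((4 + H + p) - 5) = (2*H)/(-1 + H + p) = 2*H/(-1 + H + p))
s(C(4), m(-1)) - 39*o(2, -3) = 2*1/(-1 + 1 + 10) - 39*(-1) = 2*1/10 + 39 = 2*1*(⅒) + 39 = ⅕ + 39 = 196/5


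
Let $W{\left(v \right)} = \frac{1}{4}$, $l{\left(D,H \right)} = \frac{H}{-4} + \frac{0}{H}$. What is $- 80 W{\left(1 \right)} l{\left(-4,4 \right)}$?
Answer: $20$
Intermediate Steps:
$l{\left(D,H \right)} = - \frac{H}{4}$ ($l{\left(D,H \right)} = H \left(- \frac{1}{4}\right) + 0 = - \frac{H}{4} + 0 = - \frac{H}{4}$)
$W{\left(v \right)} = \frac{1}{4}$
$- 80 W{\left(1 \right)} l{\left(-4,4 \right)} = \left(-80\right) \frac{1}{4} \left(\left(- \frac{1}{4}\right) 4\right) = \left(-20\right) \left(-1\right) = 20$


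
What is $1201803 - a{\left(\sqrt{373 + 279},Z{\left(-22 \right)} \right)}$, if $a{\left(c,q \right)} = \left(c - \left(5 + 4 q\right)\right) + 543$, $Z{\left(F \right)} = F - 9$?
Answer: $1201141 - 2 \sqrt{163} \approx 1.2011 \cdot 10^{6}$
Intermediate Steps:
$Z{\left(F \right)} = -9 + F$ ($Z{\left(F \right)} = F - 9 = -9 + F$)
$a{\left(c,q \right)} = 538 + c - 4 q$ ($a{\left(c,q \right)} = \left(-5 + c - 4 q\right) + 543 = 538 + c - 4 q$)
$1201803 - a{\left(\sqrt{373 + 279},Z{\left(-22 \right)} \right)} = 1201803 - \left(538 + \sqrt{373 + 279} - 4 \left(-9 - 22\right)\right) = 1201803 - \left(538 + \sqrt{652} - -124\right) = 1201803 - \left(538 + 2 \sqrt{163} + 124\right) = 1201803 - \left(662 + 2 \sqrt{163}\right) = 1201141 - 2 \sqrt{163}$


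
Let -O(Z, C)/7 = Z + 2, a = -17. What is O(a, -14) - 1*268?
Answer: -163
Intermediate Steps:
O(Z, C) = -14 - 7*Z (O(Z, C) = -7*(Z + 2) = -7*(2 + Z) = -14 - 7*Z)
O(a, -14) - 1*268 = (-14 - 7*(-17)) - 1*268 = (-14 + 119) - 268 = 105 - 268 = -163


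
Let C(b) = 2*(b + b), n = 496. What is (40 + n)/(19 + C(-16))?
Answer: -536/45 ≈ -11.911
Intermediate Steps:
C(b) = 4*b (C(b) = 2*(2*b) = 4*b)
(40 + n)/(19 + C(-16)) = (40 + 496)/(19 + 4*(-16)) = 536/(19 - 64) = 536/(-45) = 536*(-1/45) = -536/45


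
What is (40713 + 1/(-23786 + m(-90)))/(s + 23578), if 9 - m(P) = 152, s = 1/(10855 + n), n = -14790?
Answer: 3833561114560/2220118956541 ≈ 1.7267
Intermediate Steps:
s = -1/3935 (s = 1/(10855 - 14790) = 1/(-3935) = -1/3935 ≈ -0.00025413)
m(P) = -143 (m(P) = 9 - 1*152 = 9 - 152 = -143)
(40713 + 1/(-23786 + m(-90)))/(s + 23578) = (40713 + 1/(-23786 - 143))/(-1/3935 + 23578) = (40713 + 1/(-23929))/(92779429/3935) = (40713 - 1/23929)*(3935/92779429) = (974221376/23929)*(3935/92779429) = 3833561114560/2220118956541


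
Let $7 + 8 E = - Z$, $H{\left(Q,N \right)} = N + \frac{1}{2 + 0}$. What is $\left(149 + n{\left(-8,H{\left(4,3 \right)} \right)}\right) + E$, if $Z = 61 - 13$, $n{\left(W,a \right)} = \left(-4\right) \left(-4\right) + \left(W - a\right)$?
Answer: $\frac{1173}{8} \approx 146.63$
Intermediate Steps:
$H{\left(Q,N \right)} = \frac{1}{2} + N$ ($H{\left(Q,N \right)} = N + \frac{1}{2} = \frac{1}{2} + N$)
$n{\left(W,a \right)} = 16 + W - a$ ($n{\left(W,a \right)} = 16 + \left(W - a\right) = 16 + W - a$)
$Z = 48$ ($Z = 61 - 13 = 48$)
$E = - \frac{55}{8}$ ($E = - \frac{7}{8} + \frac{\left(-1\right) 48}{8} = - \frac{7}{8} + \frac{1}{8} \left(-48\right) = - \frac{7}{8} - 6 = - \frac{55}{8} \approx -6.875$)
$\left(149 + n{\left(-8,H{\left(4,3 \right)} \right)}\right) + E = \left(149 - - \frac{9}{2}\right) - \frac{55}{8} = \left(149 + \frac{9}{2}\right) - \frac{55}{8} = \frac{307}{2} - \frac{55}{8} = \frac{1173}{8}$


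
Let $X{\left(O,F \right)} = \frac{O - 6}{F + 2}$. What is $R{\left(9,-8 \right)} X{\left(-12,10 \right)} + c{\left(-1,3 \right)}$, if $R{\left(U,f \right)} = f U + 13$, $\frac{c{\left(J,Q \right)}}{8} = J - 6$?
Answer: $\frac{65}{2} \approx 32.5$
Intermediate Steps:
$c{\left(J,Q \right)} = -48 + 8 J$ ($c{\left(J,Q \right)} = 8 \left(J - 6\right) = 8 \left(-6 + J\right) = -48 + 8 J$)
$R{\left(U,f \right)} = 13 + U f$ ($R{\left(U,f \right)} = U f + 13 = 13 + U f$)
$X{\left(O,F \right)} = \frac{-6 + O}{2 + F}$
$R{\left(9,-8 \right)} X{\left(-12,10 \right)} + c{\left(-1,3 \right)} = \left(13 + 9 \left(-8\right)\right) \frac{-6 - 12}{2 + 10} + \left(-48 + 8 \left(-1\right)\right) = \left(13 - 72\right) \frac{1}{12} \left(-18\right) - 56 = - 59 \cdot \frac{1}{12} \left(-18\right) - 56 = \left(-59\right) \left(- \frac{3}{2}\right) - 56 = \frac{177}{2} - 56 = \frac{65}{2}$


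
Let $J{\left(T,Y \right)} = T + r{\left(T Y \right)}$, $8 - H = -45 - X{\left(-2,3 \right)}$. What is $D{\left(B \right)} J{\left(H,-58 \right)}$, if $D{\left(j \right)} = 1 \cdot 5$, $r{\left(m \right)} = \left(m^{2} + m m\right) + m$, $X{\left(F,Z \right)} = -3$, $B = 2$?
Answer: $84085750$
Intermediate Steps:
$H = 50$ ($H = 8 - \left(-45 - -3\right) = 8 - \left(-45 + 3\right) = 8 - -42 = 8 + 42 = 50$)
$r{\left(m \right)} = m + 2 m^{2}$ ($r{\left(m \right)} = \left(m^{2} + m^{2}\right) + m = 2 m^{2} + m = m + 2 m^{2}$)
$D{\left(j \right)} = 5$
$J{\left(T,Y \right)} = T + T Y \left(1 + 2 T Y\right)$
$D{\left(B \right)} J{\left(H,-58 \right)} = 5 \cdot 50 \left(1 - 58 \left(1 + 2 \cdot 50 \left(-58\right)\right)\right) = 5 \cdot 50 \left(1 - 58 \left(1 - 5800\right)\right) = 5 \cdot 50 \left(1 - -336342\right) = 5 \cdot 50 \left(1 + 336342\right) = 5 \cdot 50 \cdot 336343 = 5 \cdot 16817150 = 84085750$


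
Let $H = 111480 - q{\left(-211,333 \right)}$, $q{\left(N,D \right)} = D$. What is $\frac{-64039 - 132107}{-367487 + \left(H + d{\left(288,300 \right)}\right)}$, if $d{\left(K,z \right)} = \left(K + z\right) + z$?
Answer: $\frac{98073}{127726} \approx 0.76784$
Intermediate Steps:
$d{\left(K,z \right)} = K + 2 z$
$H = 111147$ ($H = 111480 - 333 = 111147$)
$\frac{-64039 - 132107}{-367487 + \left(H + d{\left(288,300 \right)}\right)} = \frac{-64039 - 132107}{-367487 + \left(111147 + \left(288 + 2 \cdot 300\right)\right)} = - \frac{196146}{-367487 + \left(111147 + \left(288 + 600\right)\right)} = - \frac{196146}{-367487 + \left(111147 + 888\right)} = - \frac{196146}{-367487 + 112035} = - \frac{196146}{-255452} = \left(-196146\right) \left(- \frac{1}{255452}\right) = \frac{98073}{127726}$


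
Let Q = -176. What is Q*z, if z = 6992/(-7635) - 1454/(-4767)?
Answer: 1304135008/12132015 ≈ 107.50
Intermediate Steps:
z = -7409858/12132015 (z = 6992*(-1/7635) - 1454*(-1/4767) = -6992/7635 + 1454/4767 = -7409858/12132015 ≈ -0.61077)
Q*z = -176*(-7409858/12132015) = 1304135008/12132015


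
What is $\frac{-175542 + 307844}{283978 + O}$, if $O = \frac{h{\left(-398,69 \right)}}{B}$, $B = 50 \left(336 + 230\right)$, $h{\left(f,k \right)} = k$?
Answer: $\frac{3744146600}{8036577469} \approx 0.46589$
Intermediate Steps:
$B = 28300$ ($B = 50 \cdot 566 = 28300$)
$O = \frac{69}{28300} \approx 0.0024382$
$\frac{-175542 + 307844}{283978 + O} = \frac{-175542 + 307844}{283978 + \frac{69}{28300}} = \frac{132302}{\frac{8036577469}{28300}} = 132302 \cdot \frac{28300}{8036577469} = \frac{3744146600}{8036577469}$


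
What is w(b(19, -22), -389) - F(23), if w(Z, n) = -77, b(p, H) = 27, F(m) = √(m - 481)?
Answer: -77 - I*√458 ≈ -77.0 - 21.401*I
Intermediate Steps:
F(m) = √(-481 + m)
w(b(19, -22), -389) - F(23) = -77 - √(-481 + 23) = -77 - √(-458) = -77 - I*√458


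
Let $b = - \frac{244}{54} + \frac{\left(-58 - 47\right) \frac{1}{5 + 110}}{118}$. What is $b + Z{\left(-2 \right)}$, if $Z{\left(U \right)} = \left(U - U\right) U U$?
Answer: $- \frac{331675}{73278} \approx -4.5263$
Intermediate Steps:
$Z{\left(U \right)} = 0$ ($Z{\left(U \right)} = 0 U U = 0 U = 0$)
$b = - \frac{331675}{73278}$ ($b = \left(-244\right) \frac{1}{54} + - \frac{105}{115} \cdot \frac{1}{118} = - \frac{122}{27} + \left(-105\right) \frac{1}{115} \cdot \frac{1}{118} = - \frac{122}{27} - \frac{21}{2714} = - \frac{331675}{73278} \approx -4.5263$)
$b + Z{\left(-2 \right)} = - \frac{331675}{73278} + 0 = - \frac{331675}{73278}$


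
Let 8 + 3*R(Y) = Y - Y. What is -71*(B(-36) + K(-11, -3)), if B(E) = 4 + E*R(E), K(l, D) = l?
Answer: -6319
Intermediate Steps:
R(Y) = -8/3 (R(Y) = -8/3 + (Y - Y)/3 = -8/3 + (⅓)*0 = -8/3 + 0 = -8/3)
B(E) = 4 - 8*E/3 (B(E) = 4 + E*(-8/3) = 4 - 8*E/3)
-71*(B(-36) + K(-11, -3)) = -71*((4 - 8/3*(-36)) - 11) = -71*((4 + 96) - 11) = -71*(100 - 11) = -71*89 = -6319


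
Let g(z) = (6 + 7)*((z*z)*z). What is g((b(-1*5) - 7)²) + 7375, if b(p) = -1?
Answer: 3415247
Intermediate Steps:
g(z) = 13*z³ (g(z) = 13*(z²*z) = 13*z³)
g((b(-1*5) - 7)²) + 7375 = 13*((-1 - 7)²)³ + 7375 = 13*((-8)²)³ + 7375 = 13*64³ + 7375 = 13*262144 + 7375 = 3407872 + 7375 = 3415247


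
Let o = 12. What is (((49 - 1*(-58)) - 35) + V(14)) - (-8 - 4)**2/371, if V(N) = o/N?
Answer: 26886/371 ≈ 72.469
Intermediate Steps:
V(N) = 12/N
(((49 - 1*(-58)) - 35) + V(14)) - (-8 - 4)**2/371 = (((49 - 1*(-58)) - 35) + 12/14) - (-8 - 4)**2/371 = (((49 + 58) - 35) + 12*(1/14)) - (-12)**2/371 = ((107 - 35) + 6/7) - 144/371 = (72 + 6/7) - 1*144/371 = 510/7 - 144/371 = 26886/371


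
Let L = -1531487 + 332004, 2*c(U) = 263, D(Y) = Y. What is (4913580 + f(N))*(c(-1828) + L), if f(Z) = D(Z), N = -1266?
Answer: -5891591164371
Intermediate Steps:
f(Z) = Z
c(U) = 263/2 (c(U) = (½)*263 = 263/2)
L = -1199483
(4913580 + f(N))*(c(-1828) + L) = (4913580 - 1266)*(263/2 - 1199483) = 4912314*(-2398703/2) = -5891591164371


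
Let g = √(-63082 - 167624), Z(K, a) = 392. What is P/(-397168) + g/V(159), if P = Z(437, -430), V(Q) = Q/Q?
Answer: -49/49646 + 3*I*√25634 ≈ -0.00098699 + 480.32*I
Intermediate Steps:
V(Q) = 1
P = 392
g = 3*I*√25634 (g = √(-230706) = 3*I*√25634 ≈ 480.32*I)
P/(-397168) + g/V(159) = 392/(-397168) + (3*I*√25634)/1 = 392*(-1/397168) + (3*I*√25634)*1 = -49/49646 + 3*I*√25634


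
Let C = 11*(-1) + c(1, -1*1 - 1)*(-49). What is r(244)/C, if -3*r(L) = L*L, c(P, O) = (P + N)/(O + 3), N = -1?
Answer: 59536/33 ≈ 1804.1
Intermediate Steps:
c(P, O) = (-1 + P)/(3 + O) (c(P, O) = (P - 1)/(O + 3) = (-1 + P)/(3 + O))
r(L) = -L²/3 (r(L) = -L*L/3 = -L²/3)
C = -11 (C = 11*(-1) + ((-1 + 1)/(3 + (-1*1 - 1)))*(-49) = -11 + (0/(3 + (-1 - 1)))*(-49) = -11 + (0/(3 - 2))*(-49) = -11 + (0/1)*(-49) = -11 + (1*0)*(-49) = -11 + 0*(-49) = -11 + 0 = -11)
r(244)/C = -⅓*244²/(-11) = -⅓*59536*(-1/11) = -59536/3*(-1/11) = 59536/33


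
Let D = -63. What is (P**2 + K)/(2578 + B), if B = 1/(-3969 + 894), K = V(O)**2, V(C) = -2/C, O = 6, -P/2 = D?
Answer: 146457125/23782047 ≈ 6.1583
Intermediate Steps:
P = 126 (P = -2*(-63) = 126)
K = 1/9 (K = (-2/6)**2 = (-2*1/6)**2 = (-1/3)**2 = 1/9 ≈ 0.11111)
B = -1/3075 (B = 1/(-3075) = -1/3075 ≈ -0.00032520)
(P**2 + K)/(2578 + B) = (126**2 + 1/9)/(2578 - 1/3075) = (15876 + 1/9)/(7927349/3075) = (142885/9)*(3075/7927349) = 146457125/23782047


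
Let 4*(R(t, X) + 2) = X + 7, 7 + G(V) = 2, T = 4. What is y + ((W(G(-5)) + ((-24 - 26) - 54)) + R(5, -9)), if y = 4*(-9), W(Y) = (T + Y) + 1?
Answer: -285/2 ≈ -142.50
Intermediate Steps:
G(V) = -5 (G(V) = -7 + 2 = -5)
R(t, X) = -¼ + X/4 (R(t, X) = -2 + (X + 7)/4 = -2 + (7 + X)/4 = -2 + (7/4 + X/4) = -¼ + X/4)
W(Y) = 5 + Y (W(Y) = (4 + Y) + 1 = 5 + Y)
y = -36
y + ((W(G(-5)) + ((-24 - 26) - 54)) + R(5, -9)) = -36 + (((5 - 5) + ((-24 - 26) - 54)) + (-¼ + (¼)*(-9))) = -36 + ((0 + (-50 - 54)) + (-¼ - 9/4)) = -36 + ((0 - 104) - 5/2) = -36 + (-104 - 5/2) = -36 - 213/2 = -285/2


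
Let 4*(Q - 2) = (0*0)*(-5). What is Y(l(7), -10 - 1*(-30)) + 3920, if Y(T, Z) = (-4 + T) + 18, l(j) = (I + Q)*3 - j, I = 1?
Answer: 3936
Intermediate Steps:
Q = 2 (Q = 2 + ((0*0)*(-5))/4 = 2 + (0*(-5))/4 = 2 + (¼)*0 = 2 + 0 = 2)
l(j) = 9 - j (l(j) = (1 + 2)*3 - j = 3*3 - j = 9 - j)
Y(T, Z) = 14 + T
Y(l(7), -10 - 1*(-30)) + 3920 = (14 + (9 - 1*7)) + 3920 = (14 + (9 - 7)) + 3920 = (14 + 2) + 3920 = 16 + 3920 = 3936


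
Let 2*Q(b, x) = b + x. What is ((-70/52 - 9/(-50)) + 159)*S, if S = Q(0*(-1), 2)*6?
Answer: 307776/325 ≈ 947.00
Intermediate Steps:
Q(b, x) = b/2 + x/2 (Q(b, x) = (b + x)/2 = b/2 + x/2)
S = 6 (S = ((0*(-1))/2 + (½)*2)*6 = ((½)*0 + 1)*6 = (0 + 1)*6 = 1*6 = 6)
((-70/52 - 9/(-50)) + 159)*S = ((-70/52 - 9/(-50)) + 159)*6 = ((-70*1/52 - 9*(-1/50)) + 159)*6 = ((-35/26 + 9/50) + 159)*6 = (-379/325 + 159)*6 = (51296/325)*6 = 307776/325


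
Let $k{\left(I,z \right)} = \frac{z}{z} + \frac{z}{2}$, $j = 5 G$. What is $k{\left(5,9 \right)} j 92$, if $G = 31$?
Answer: $78430$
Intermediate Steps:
$j = 155$ ($j = 5 \cdot 31 = 155$)
$k{\left(I,z \right)} = 1 + \frac{z}{2}$ ($k{\left(I,z \right)} = 1 + z \frac{1}{2} = 1 + \frac{z}{2}$)
$k{\left(5,9 \right)} j 92 = \left(1 + \frac{1}{2} \cdot 9\right) 155 \cdot 92 = \left(1 + \frac{9}{2}\right) 155 \cdot 92 = \frac{11}{2} \cdot 155 \cdot 92 = \frac{1705}{2} \cdot 92 = 78430$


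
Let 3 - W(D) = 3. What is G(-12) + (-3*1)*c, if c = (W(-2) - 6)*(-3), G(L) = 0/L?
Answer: -54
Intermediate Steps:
W(D) = 0 (W(D) = 3 - 1*3 = 3 - 3 = 0)
G(L) = 0
c = 18 (c = (0 - 6)*(-3) = -6*(-3) = 18)
G(-12) + (-3*1)*c = 0 - 3*1*18 = 0 - 3*18 = 0 - 54 = -54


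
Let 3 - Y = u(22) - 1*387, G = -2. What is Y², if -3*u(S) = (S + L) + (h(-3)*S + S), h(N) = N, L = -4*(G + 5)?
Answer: 1290496/9 ≈ 1.4339e+5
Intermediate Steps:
L = -12 (L = -4*(-2 + 5) = -4*3 = -12)
u(S) = 4 + S/3 (u(S) = -((S - 12) + (-3*S + S))/3 = -((-12 + S) - 2*S)/3 = -(-12 - S)/3 = 4 + S/3)
Y = 1136/3 (Y = 3 - ((4 + (⅓)*22) - 1*387) = 3 - ((4 + 22/3) - 387) = 3 - (34/3 - 387) = 3 - 1*(-1127/3) = 3 + 1127/3 = 1136/3 ≈ 378.67)
Y² = (1136/3)² = 1290496/9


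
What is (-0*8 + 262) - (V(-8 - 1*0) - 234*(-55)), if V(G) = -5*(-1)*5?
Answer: -12633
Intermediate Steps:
V(G) = 25 (V(G) = 5*5 = 25)
(-0*8 + 262) - (V(-8 - 1*0) - 234*(-55)) = (-0*8 + 262) - (25 - 234*(-55)) = (-258*0 + 262) - (25 + 12870) = (0 + 262) - 1*12895 = 262 - 12895 = -12633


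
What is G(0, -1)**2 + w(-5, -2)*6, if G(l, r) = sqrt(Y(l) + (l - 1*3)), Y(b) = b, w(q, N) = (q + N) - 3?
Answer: -63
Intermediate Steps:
w(q, N) = -3 + N + q (w(q, N) = (N + q) - 3 = -3 + N + q)
G(l, r) = sqrt(-3 + 2*l) (G(l, r) = sqrt(l + (l - 1*3)) = sqrt(l + (l - 3)) = sqrt(l + (-3 + l)) = sqrt(-3 + 2*l))
G(0, -1)**2 + w(-5, -2)*6 = (sqrt(-3 + 2*0))**2 + (-3 - 2 - 5)*6 = (sqrt(-3 + 0))**2 - 10*6 = (sqrt(-3))**2 - 60 = (I*sqrt(3))**2 - 60 = -3 - 60 = -63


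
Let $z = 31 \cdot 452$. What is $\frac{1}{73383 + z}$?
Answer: $\frac{1}{87395} \approx 1.1442 \cdot 10^{-5}$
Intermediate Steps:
$z = 14012$
$\frac{1}{73383 + z} = \frac{1}{73383 + 14012} = \frac{1}{87395}$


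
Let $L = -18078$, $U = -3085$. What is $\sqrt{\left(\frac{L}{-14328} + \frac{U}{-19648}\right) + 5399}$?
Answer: $\frac{\sqrt{11610016119961455}}{1466232} \approx 73.488$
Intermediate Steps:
$\sqrt{\left(\frac{L}{-14328} + \frac{U}{-19648}\right) + 5399} = \sqrt{\left(- \frac{18078}{-14328} - \frac{3085}{-19648}\right) + 5399} = \sqrt{\left(\left(-18078\right) \left(- \frac{1}{14328}\right) - - \frac{3085}{19648}\right) + 5399} = \sqrt{\left(\frac{3013}{2388} + \frac{3085}{19648}\right) + 5399} = \sqrt{\frac{16641601}{11729856} + 5399} = \sqrt{\frac{63346134145}{11729856}} = \frac{\sqrt{11610016119961455}}{1466232}$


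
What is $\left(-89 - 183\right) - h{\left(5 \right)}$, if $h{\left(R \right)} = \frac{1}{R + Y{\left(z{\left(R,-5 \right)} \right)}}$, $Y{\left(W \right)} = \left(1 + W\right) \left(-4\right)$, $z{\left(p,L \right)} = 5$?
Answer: $- \frac{5167}{19} \approx -271.95$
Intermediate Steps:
$Y{\left(W \right)} = -4 - 4 W$
$h{\left(R \right)} = \frac{1}{-24 + R}$ ($h{\left(R \right)} = \frac{1}{R - 24} = \frac{1}{-24 + R}$)
$\left(-89 - 183\right) - h{\left(5 \right)} = \left(-89 - 183\right) - \frac{1}{-24 + 5} = \left(-89 - 183\right) - \frac{1}{-19} = -272 - - \frac{1}{19} = -272 + \frac{1}{19} = - \frac{5167}{19}$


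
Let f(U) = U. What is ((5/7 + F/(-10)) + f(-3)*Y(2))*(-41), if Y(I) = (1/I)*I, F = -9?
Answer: 3977/70 ≈ 56.814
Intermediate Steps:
Y(I) = 1 (Y(I) = I/I = 1)
((5/7 + F/(-10)) + f(-3)*Y(2))*(-41) = ((5/7 - 9/(-10)) - 3*1)*(-41) = ((5*(⅐) - 9*(-⅒)) - 3)*(-41) = ((5/7 + 9/10) - 3)*(-41) = (113/70 - 3)*(-41) = -97/70*(-41) = 3977/70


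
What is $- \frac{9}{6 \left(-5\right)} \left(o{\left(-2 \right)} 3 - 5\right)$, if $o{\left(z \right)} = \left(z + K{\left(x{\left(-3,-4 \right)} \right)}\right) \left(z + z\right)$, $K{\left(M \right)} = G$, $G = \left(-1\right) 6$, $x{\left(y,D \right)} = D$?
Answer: $\frac{273}{10} \approx 27.3$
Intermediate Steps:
$G = -6$
$K{\left(M \right)} = -6$
$o{\left(z \right)} = 2 z \left(-6 + z\right)$ ($o{\left(z \right)} = \left(z - 6\right) \left(z + z\right) = \left(-6 + z\right) 2 z = 2 z \left(-6 + z\right)$)
$- \frac{9}{6 \left(-5\right)} \left(o{\left(-2 \right)} 3 - 5\right) = - \frac{9}{6 \left(-5\right)} \left(2 \left(-2\right) \left(-6 - 2\right) 3 - 5\right) = - \frac{9}{-30} \left(2 \left(-2\right) \left(-8\right) 3 - 5\right) = \left(-9\right) \left(- \frac{1}{30}\right) \left(32 \cdot 3 - 5\right) = \frac{3 \left(96 - 5\right)}{10} = \frac{3}{10} \cdot 91 = \frac{273}{10}$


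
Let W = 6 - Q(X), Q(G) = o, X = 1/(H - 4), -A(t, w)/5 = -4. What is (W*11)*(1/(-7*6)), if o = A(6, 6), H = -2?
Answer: 11/3 ≈ 3.6667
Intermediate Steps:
A(t, w) = 20 (A(t, w) = -5*(-4) = 20)
o = 20
X = -⅙ (X = 1/(-2 - 4) = 1/(-6) = -⅙ ≈ -0.16667)
Q(G) = 20
W = -14 (W = 6 - 1*20 = 6 - 20 = -14)
(W*11)*(1/(-7*6)) = (-14*11)*(1/(-7*6)) = -(-22)/6 = -154*(-1/42) = 11/3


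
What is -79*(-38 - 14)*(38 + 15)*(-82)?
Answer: -17853368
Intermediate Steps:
-79*(-38 - 14)*(38 + 15)*(-82) = -(-4108)*53*(-82) = -79*(-2756)*(-82) = 217724*(-82) = -17853368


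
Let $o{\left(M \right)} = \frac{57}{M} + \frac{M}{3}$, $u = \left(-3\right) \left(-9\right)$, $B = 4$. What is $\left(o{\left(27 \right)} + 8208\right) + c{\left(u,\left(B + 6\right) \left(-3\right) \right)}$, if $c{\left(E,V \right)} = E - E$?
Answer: $\frac{73972}{9} \approx 8219.1$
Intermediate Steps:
$u = 27$
$c{\left(E,V \right)} = 0$
$o{\left(M \right)} = \frac{57}{M} + \frac{M}{3}$ ($o{\left(M \right)} = \frac{57}{M} + M \frac{1}{3} = \frac{57}{M} + \frac{M}{3}$)
$\left(o{\left(27 \right)} + 8208\right) + c{\left(u,\left(B + 6\right) \left(-3\right) \right)} = \left(\left(\frac{57}{27} + \frac{1}{3} \cdot 27\right) + 8208\right) + 0 = \left(\left(57 \cdot \frac{1}{27} + 9\right) + 8208\right) + 0 = \left(\left(\frac{19}{9} + 9\right) + 8208\right) + 0 = \left(\frac{100}{9} + 8208\right) + 0 = \frac{73972}{9} + 0 = \frac{73972}{9}$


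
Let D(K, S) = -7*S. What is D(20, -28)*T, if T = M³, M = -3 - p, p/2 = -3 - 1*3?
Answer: 142884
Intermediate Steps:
p = -12 (p = 2*(-3 - 1*3) = 2*(-3 - 3) = 2*(-6) = -12)
M = 9 (M = -3 - 1*(-12) = -3 + 12 = 9)
T = 729 (T = 9³ = 729)
D(20, -28)*T = -7*(-28)*729 = 196*729 = 142884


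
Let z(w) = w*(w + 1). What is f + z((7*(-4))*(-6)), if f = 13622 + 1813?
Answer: 43827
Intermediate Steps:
f = 15435
z(w) = w*(1 + w)
f + z((7*(-4))*(-6)) = 15435 + ((7*(-4))*(-6))*(1 + (7*(-4))*(-6)) = 15435 + (-28*(-6))*(1 - 28*(-6)) = 15435 + 168*(1 + 168) = 15435 + 168*169 = 15435 + 28392 = 43827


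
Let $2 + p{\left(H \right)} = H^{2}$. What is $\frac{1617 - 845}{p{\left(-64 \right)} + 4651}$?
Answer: $\frac{772}{8745} \approx 0.088279$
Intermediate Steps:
$p{\left(H \right)} = -2 + H^{2}$
$\frac{1617 - 845}{p{\left(-64 \right)} + 4651} = \frac{1617 - 845}{\left(-2 + \left(-64\right)^{2}\right) + 4651} = \frac{772}{\left(-2 + 4096\right) + 4651} = \frac{772}{4094 + 4651} = \frac{772}{8745}$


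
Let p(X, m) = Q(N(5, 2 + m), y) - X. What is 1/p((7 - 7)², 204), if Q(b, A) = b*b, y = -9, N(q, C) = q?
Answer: 1/25 ≈ 0.040000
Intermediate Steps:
Q(b, A) = b²
p(X, m) = 25 - X (p(X, m) = 5² - X = 25 - X)
1/p((7 - 7)², 204) = 1/(25 - (7 - 7)²) = 1/(25 - 1*0²) = 1/(25 - 1*0) = 1/(25 + 0) = 1/25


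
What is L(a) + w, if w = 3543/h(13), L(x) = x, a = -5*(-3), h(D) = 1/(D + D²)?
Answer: 644841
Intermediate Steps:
a = 15
w = 644826 (w = 3543/((1/(13*(1 + 13)))) = 3543/(((1/13)/14)) = 3543/(((1/13)*(1/14))) = 3543/(1/182) = 3543*182 = 644826)
L(a) + w = 15 + 644826 = 644841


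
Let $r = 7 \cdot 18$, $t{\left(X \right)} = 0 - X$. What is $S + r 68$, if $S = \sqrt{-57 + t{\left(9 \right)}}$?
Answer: $8568 + i \sqrt{66} \approx 8568.0 + 8.124 i$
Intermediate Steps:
$t{\left(X \right)} = - X$
$S = i \sqrt{66}$ ($S = \sqrt{-57 - 9} = \sqrt{-66} = i \sqrt{66} \approx 8.124 i$)
$r = 126$
$S + r 68 = i \sqrt{66} + 126 \cdot 68 = i \sqrt{66} + 8568 = 8568 + i \sqrt{66}$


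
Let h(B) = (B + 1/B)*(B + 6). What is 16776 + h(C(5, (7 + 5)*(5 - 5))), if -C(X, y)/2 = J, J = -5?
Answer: 84688/5 ≈ 16938.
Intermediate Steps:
C(X, y) = 10 (C(X, y) = -2*(-5) = 10)
h(B) = (6 + B)*(B + 1/B) (h(B) = (B + 1/B)*(6 + B) = (6 + B)*(B + 1/B))
16776 + h(C(5, (7 + 5)*(5 - 5))) = 16776 + (1 + 10² + 6*10 + 6/10) = 16776 + (1 + 100 + 60 + 6*(⅒)) = 16776 + (1 + 100 + 60 + ⅗) = 16776 + 808/5 = 84688/5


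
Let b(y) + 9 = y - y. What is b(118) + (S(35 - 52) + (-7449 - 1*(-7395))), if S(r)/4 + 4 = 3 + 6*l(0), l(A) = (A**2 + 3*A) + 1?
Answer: -43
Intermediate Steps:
b(y) = -9 (b(y) = -9 + (y - y) = -9 + 0 = -9)
l(A) = 1 + A**2 + 3*A
S(r) = 20 (S(r) = -16 + 4*(3 + 6*(1 + 0**2 + 3*0)) = -16 + 4*(3 + 6*(1 + 0 + 0)) = -16 + 4*(3 + 6*1) = -16 + 4*(3 + 6) = -16 + 4*9 = -16 + 36 = 20)
b(118) + (S(35 - 52) + (-7449 - 1*(-7395))) = -9 + (20 + (-7449 - 1*(-7395))) = -9 + (20 + (-7449 + 7395)) = -9 + (20 - 54) = -9 - 34 = -43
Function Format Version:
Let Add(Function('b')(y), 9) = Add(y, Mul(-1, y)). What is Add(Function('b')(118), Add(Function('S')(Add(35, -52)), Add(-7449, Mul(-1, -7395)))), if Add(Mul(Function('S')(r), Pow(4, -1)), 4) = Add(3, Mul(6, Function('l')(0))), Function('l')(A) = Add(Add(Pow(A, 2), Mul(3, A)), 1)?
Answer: -43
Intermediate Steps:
Function('b')(y) = -9 (Function('b')(y) = Add(-9, Add(y, Mul(-1, y))) = Add(-9, 0) = -9)
Function('l')(A) = Add(1, Pow(A, 2), Mul(3, A))
Function('S')(r) = 20 (Function('S')(r) = Add(-16, Mul(4, Add(3, Mul(6, Add(1, Pow(0, 2), Mul(3, 0)))))) = Add(-16, Mul(4, Add(3, Mul(6, Add(1, 0, 0))))) = Add(-16, Mul(4, Add(3, Mul(6, 1)))) = Add(-16, Mul(4, Add(3, 6))) = Add(-16, Mul(4, 9)) = Add(-16, 36) = 20)
Add(Function('b')(118), Add(Function('S')(Add(35, -52)), Add(-7449, Mul(-1, -7395)))) = Add(-9, Add(20, Add(-7449, Mul(-1, -7395)))) = Add(-9, Add(20, Add(-7449, 7395))) = Add(-9, Add(20, -54)) = Add(-9, -34) = -43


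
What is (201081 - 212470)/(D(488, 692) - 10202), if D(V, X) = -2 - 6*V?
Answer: 1627/1876 ≈ 0.86727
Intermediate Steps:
(201081 - 212470)/(D(488, 692) - 10202) = (201081 - 212470)/((-2 - 6*488) - 10202) = -11389/((-2 - 2928) - 10202) = -11389/(-2930 - 10202) = -11389/(-13132) = -11389*(-1/13132) = 1627/1876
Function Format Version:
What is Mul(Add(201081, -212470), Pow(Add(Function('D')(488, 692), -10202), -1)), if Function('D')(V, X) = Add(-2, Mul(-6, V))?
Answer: Rational(1627, 1876) ≈ 0.86727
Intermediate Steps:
Mul(Add(201081, -212470), Pow(Add(Function('D')(488, 692), -10202), -1)) = Mul(Add(201081, -212470), Pow(Add(Add(-2, Mul(-6, 488)), -10202), -1)) = Mul(-11389, Pow(Add(Add(-2, -2928), -10202), -1)) = Mul(-11389, Pow(Add(-2930, -10202), -1)) = Mul(-11389, Pow(-13132, -1)) = Mul(-11389, Rational(-1, 13132)) = Rational(1627, 1876)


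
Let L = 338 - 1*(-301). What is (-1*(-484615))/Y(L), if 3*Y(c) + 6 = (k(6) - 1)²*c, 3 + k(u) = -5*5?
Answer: 484615/179131 ≈ 2.7054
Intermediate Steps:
k(u) = -28 (k(u) = -3 - 5*5 = -3 - 25 = -28)
L = 639 (L = 338 + 301 = 639)
Y(c) = -2 + 841*c/3 (Y(c) = -2 + ((-28 - 1)²*c)/3 = -2 + ((-29)²*c)/3 = -2 + (841*c)/3 = -2 + 841*c/3)
(-1*(-484615))/Y(L) = (-1*(-484615))/(-2 + (841/3)*639) = 484615/(-2 + 179133) = 484615/179131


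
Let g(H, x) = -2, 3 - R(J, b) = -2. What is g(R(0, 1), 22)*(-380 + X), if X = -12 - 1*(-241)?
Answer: 302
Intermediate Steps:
R(J, b) = 5 (R(J, b) = 3 - 1*(-2) = 3 + 2 = 5)
X = 229 (X = -12 + 241 = 229)
g(R(0, 1), 22)*(-380 + X) = -2*(-380 + 229) = -2*(-151) = 302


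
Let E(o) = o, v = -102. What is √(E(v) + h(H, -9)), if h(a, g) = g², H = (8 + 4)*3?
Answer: I*√21 ≈ 4.5826*I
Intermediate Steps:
H = 36 (H = 12*3 = 36)
√(E(v) + h(H, -9)) = √(-102 + (-9)²) = √(-102 + 81) = √(-21) = I*√21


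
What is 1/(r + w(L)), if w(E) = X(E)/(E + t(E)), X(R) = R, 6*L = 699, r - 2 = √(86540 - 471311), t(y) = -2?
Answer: 158239/20178253492 - 52441*I*√384771/20178253492 ≈ 7.8421e-6 - 0.0016121*I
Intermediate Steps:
r = 2 + I*√384771 (r = 2 + √(86540 - 471311) = 2 + √(-384771) = 2 + I*√384771 ≈ 2.0 + 620.3*I)
L = 233/2 (L = (⅙)*699 = 233/2 ≈ 116.50)
w(E) = E/(-2 + E) (w(E) = E/(E - 2) = E/(-2 + E))
1/(r + w(L)) = 1/((2 + I*√384771) + 233/(2*(-2 + 233/2))) = 1/((2 + I*√384771) + 233/(2*(229/2))) = 1/((2 + I*√384771) + (233/2)*(2/229)) = 1/((2 + I*√384771) + 233/229) = 1/(691/229 + I*√384771)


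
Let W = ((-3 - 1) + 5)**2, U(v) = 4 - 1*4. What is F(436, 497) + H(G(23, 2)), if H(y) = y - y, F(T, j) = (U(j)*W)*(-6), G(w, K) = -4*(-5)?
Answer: 0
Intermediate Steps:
U(v) = 0 (U(v) = 4 - 4 = 0)
G(w, K) = 20
W = 1 (W = (-4 + 5)**2 = 1**2 = 1)
F(T, j) = 0 (F(T, j) = (0*1)*(-6) = 0*(-6) = 0)
H(y) = 0
F(436, 497) + H(G(23, 2)) = 0 + 0 = 0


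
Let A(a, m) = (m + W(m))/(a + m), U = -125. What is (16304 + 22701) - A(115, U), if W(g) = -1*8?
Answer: 389917/10 ≈ 38992.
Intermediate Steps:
W(g) = -8
A(a, m) = (-8 + m)/(a + m) (A(a, m) = (m - 8)/(a + m) = (-8 + m)/(a + m))
(16304 + 22701) - A(115, U) = (16304 + 22701) - (-8 - 125)/(115 - 125) = 39005 - (-133)/(-10) = 39005 - (-1)*(-133)/10 = 39005 - 1*133/10 = 39005 - 133/10 = 389917/10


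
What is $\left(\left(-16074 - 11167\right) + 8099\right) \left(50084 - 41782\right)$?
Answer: $-158916884$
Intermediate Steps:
$\left(\left(-16074 - 11167\right) + 8099\right) \left(50084 - 41782\right) = \left(-27241 + 8099\right) 8302 = \left(-19142\right) 8302 = -158916884$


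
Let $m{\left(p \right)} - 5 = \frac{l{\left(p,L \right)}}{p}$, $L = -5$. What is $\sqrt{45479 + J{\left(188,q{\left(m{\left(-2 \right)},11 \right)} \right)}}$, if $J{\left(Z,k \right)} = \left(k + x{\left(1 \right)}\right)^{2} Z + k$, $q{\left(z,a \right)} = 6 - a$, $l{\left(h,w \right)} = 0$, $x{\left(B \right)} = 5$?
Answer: $\sqrt{45474} \approx 213.25$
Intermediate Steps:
$m{\left(p \right)} = 5$ ($m{\left(p \right)} = 5 + \frac{0}{p} = 5 + 0 = 5$)
$J{\left(Z,k \right)} = k + Z \left(5 + k\right)^{2}$ ($J{\left(Z,k \right)} = \left(k + 5\right)^{2} Z + k = \left(5 + k\right)^{2} Z + k = Z \left(5 + k\right)^{2} + k = k + Z \left(5 + k\right)^{2}$)
$\sqrt{45479 + J{\left(188,q{\left(m{\left(-2 \right)},11 \right)} \right)}} = \sqrt{45479 + \left(\left(6 - 11\right) + 188 \left(5 + \left(6 - 11\right)\right)^{2}\right)} = \sqrt{45479 - \left(5 - 188 \left(5 - 5\right)^{2}\right)} = \sqrt{45479 - \left(5 - 188 \cdot 0^{2}\right)} = \sqrt{45479 + \left(-5 + 188 \cdot 0\right)} = \sqrt{45479 + \left(-5 + 0\right)} = \sqrt{45479 - 5} = \sqrt{45474}$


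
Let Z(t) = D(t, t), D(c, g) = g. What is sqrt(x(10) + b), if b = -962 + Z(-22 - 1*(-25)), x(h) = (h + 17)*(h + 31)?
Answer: 2*sqrt(37) ≈ 12.166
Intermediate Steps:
x(h) = (17 + h)*(31 + h)
Z(t) = t
b = -959 (b = -962 + (-22 - 1*(-25)) = -962 + (-22 + 25) = -962 + 3 = -959)
sqrt(x(10) + b) = sqrt((527 + 10**2 + 48*10) - 959) = sqrt((527 + 100 + 480) - 959) = sqrt(1107 - 959) = sqrt(148) = 2*sqrt(37)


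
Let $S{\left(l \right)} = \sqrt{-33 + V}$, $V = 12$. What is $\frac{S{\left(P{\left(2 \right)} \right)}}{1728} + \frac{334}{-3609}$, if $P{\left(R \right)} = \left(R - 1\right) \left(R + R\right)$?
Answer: $- \frac{334}{3609} + \frac{i \sqrt{21}}{1728} \approx -0.092546 + 0.002652 i$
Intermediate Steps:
$P{\left(R \right)} = 2 R \left(-1 + R\right)$ ($P{\left(R \right)} = \left(-1 + R\right) 2 R = 2 R \left(-1 + R\right)$)
$S{\left(l \right)} = i \sqrt{21}$ ($S{\left(l \right)} = \sqrt{-33 + 12} = \sqrt{-21} = i \sqrt{21}$)
$\frac{S{\left(P{\left(2 \right)} \right)}}{1728} + \frac{334}{-3609} = \frac{i \sqrt{21}}{1728} + \frac{334}{-3609} = i \sqrt{21} \cdot \frac{1}{1728} + 334 \left(- \frac{1}{3609}\right) = \frac{i \sqrt{21}}{1728} - \frac{334}{3609} = - \frac{334}{3609} + \frac{i \sqrt{21}}{1728}$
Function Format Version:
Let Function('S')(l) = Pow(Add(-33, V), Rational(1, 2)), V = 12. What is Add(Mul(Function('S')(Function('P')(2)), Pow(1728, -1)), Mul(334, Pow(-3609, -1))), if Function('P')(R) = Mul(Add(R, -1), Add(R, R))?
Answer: Add(Rational(-334, 3609), Mul(Rational(1, 1728), I, Pow(21, Rational(1, 2)))) ≈ Add(-0.092546, Mul(0.0026520, I))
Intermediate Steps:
Function('P')(R) = Mul(2, R, Add(-1, R)) (Function('P')(R) = Mul(Add(-1, R), Mul(2, R)) = Mul(2, R, Add(-1, R)))
Function('S')(l) = Mul(I, Pow(21, Rational(1, 2))) (Function('S')(l) = Pow(Add(-33, 12), Rational(1, 2)) = Pow(-21, Rational(1, 2)) = Mul(I, Pow(21, Rational(1, 2))))
Add(Mul(Function('S')(Function('P')(2)), Pow(1728, -1)), Mul(334, Pow(-3609, -1))) = Add(Mul(Mul(I, Pow(21, Rational(1, 2))), Pow(1728, -1)), Mul(334, Pow(-3609, -1))) = Add(Mul(Mul(I, Pow(21, Rational(1, 2))), Rational(1, 1728)), Mul(334, Rational(-1, 3609))) = Add(Mul(Rational(1, 1728), I, Pow(21, Rational(1, 2))), Rational(-334, 3609)) = Add(Rational(-334, 3609), Mul(Rational(1, 1728), I, Pow(21, Rational(1, 2))))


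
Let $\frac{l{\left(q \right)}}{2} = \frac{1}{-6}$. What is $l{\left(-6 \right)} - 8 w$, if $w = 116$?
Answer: $- \frac{2785}{3} \approx -928.33$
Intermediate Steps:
$l{\left(q \right)} = - \frac{1}{3}$ ($l{\left(q \right)} = \frac{2}{-6} = 2 \left(- \frac{1}{6}\right) = - \frac{1}{3}$)
$l{\left(-6 \right)} - 8 w = - \frac{1}{3} - 928 = - \frac{2785}{3}$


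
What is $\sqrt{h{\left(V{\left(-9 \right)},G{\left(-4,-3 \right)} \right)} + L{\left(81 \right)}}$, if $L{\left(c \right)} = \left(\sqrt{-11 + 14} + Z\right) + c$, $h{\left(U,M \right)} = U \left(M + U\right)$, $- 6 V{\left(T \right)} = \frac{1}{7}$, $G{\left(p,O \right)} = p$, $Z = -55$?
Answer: $\frac{\sqrt{46033 + 1764 \sqrt{3}}}{42} \approx 5.2752$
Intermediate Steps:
$V{\left(T \right)} = - \frac{1}{42}$ ($V{\left(T \right)} = - \frac{1}{6 \cdot 7} = \left(- \frac{1}{6}\right) \frac{1}{7} = - \frac{1}{42}$)
$L{\left(c \right)} = -55 + c + \sqrt{3}$ ($L{\left(c \right)} = \left(\sqrt{-11 + 14} - 55\right) + c = \left(\sqrt{3} - 55\right) + c = \left(-55 + \sqrt{3}\right) + c = -55 + c + \sqrt{3}$)
$\sqrt{h{\left(V{\left(-9 \right)},G{\left(-4,-3 \right)} \right)} + L{\left(81 \right)}} = \sqrt{- \frac{-4 - \frac{1}{42}}{42} + \left(-55 + 81 + \sqrt{3}\right)} = \sqrt{\left(- \frac{1}{42}\right) \left(- \frac{169}{42}\right) + \left(26 + \sqrt{3}\right)} = \sqrt{\frac{169}{1764} + \left(26 + \sqrt{3}\right)} = \sqrt{\frac{46033}{1764} + \sqrt{3}}$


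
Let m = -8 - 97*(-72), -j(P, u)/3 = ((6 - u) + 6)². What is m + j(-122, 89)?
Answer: -10811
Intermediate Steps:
j(P, u) = -3*(12 - u)² (j(P, u) = -3*((6 - u) + 6)² = -3*(12 - u)²)
m = 6976 (m = -8 + 6984 = 6976)
m + j(-122, 89) = 6976 - 3*(-12 + 89)² = 6976 - 3*77² = 6976 - 3*5929 = 6976 - 17787 = -10811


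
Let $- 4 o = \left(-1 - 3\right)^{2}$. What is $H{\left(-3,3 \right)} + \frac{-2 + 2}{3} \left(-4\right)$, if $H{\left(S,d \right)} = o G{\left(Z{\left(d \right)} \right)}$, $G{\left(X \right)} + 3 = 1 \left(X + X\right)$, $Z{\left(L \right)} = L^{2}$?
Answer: $-60$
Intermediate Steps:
$G{\left(X \right)} = -3 + 2 X$ ($G{\left(X \right)} = -3 + 1 \left(X + X\right) = -3 + 1 \cdot 2 X = -3 + 2 X$)
$o = -4$ ($o = - \frac{\left(-1 - 3\right)^{2}}{4} = - \frac{\left(-4\right)^{2}}{4} = \left(- \frac{1}{4}\right) 16 = -4$)
$H{\left(S,d \right)} = 12 - 8 d^{2}$ ($H{\left(S,d \right)} = - 4 \left(-3 + 2 d^{2}\right) = 12 - 8 d^{2}$)
$H{\left(-3,3 \right)} + \frac{-2 + 2}{3} \left(-4\right) = \left(12 - 8 \cdot 3^{2}\right) + \frac{-2 + 2}{3} \left(-4\right) = \left(12 - 72\right) + 0 \cdot \frac{1}{3} \left(-4\right) = \left(12 - 72\right) + 0 \left(-4\right) = -60 + 0 = -60$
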